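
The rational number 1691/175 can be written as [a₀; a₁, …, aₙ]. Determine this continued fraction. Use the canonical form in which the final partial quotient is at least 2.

[9; 1, 1, 1, 28, 2]

Repeatedly divide and take the remainder:
⌊1691/175⌋ = 9, remainder 116
⌊175/116⌋ = 1, remainder 59
⌊116/59⌋ = 1, remainder 57
⌊59/57⌋ = 1, remainder 2
⌊57/2⌋ = 28, remainder 1
⌊2/1⌋ = 2, remainder 0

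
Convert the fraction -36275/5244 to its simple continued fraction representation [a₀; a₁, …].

[-7; 12, 9, 48]

Repeatedly divide and take the remainder:
⌊-36275/5244⌋ = -7, remainder 433
⌊5244/433⌋ = 12, remainder 48
⌊433/48⌋ = 9, remainder 1
⌊48/1⌋ = 48, remainder 0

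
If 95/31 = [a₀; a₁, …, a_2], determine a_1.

15

Apply division with remainder until the remainder is 0:
⌊95/31⌋ = 3, remainder 2
⌊31/2⌋ = 15, remainder 1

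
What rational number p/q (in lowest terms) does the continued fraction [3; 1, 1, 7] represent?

53/15

Start with 7.
1 + 1/(7/1) = 1 + 1/7 = 8/7
1 + 1/(8/7) = 1 + 7/8 = 15/8
3 + 1/(15/8) = 3 + 8/15 = 53/15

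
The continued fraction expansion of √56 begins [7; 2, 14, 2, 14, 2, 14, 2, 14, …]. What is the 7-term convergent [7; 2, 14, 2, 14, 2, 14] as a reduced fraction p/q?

Start with 14.
2 + 1/(14/1) = 2 + 1/14 = 29/14
14 + 1/(29/14) = 14 + 14/29 = 420/29
2 + 1/(420/29) = 2 + 29/420 = 869/420
14 + 1/(869/420) = 14 + 420/869 = 12586/869
2 + 1/(12586/869) = 2 + 869/12586 = 26041/12586
7 + 1/(26041/12586) = 7 + 12586/26041 = 194873/26041

194873/26041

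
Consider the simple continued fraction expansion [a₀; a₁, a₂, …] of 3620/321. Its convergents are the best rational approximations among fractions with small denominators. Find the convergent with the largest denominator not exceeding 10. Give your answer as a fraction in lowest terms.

a_0 = 11: 11/1  (≤ bound)
a_1 = 3: 34/3  (≤ bound)
a_2 = 1: 45/4  (≤ bound)
a_3 = 1: 79/7  (≤ bound)
a_4 = 1: 124/11  (> 10, stop)

79/7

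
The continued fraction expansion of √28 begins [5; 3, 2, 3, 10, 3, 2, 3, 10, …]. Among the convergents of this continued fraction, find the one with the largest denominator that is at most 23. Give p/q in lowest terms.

a_0 = 5: 5/1  (≤ bound)
a_1 = 3: 16/3  (≤ bound)
a_2 = 2: 37/7  (≤ bound)
a_3 = 3: 127/24  (> 23, stop)

37/7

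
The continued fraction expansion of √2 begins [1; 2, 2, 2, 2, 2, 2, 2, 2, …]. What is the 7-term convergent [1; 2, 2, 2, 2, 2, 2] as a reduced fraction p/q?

239/169

Start with 2.
2 + 1/(2/1) = 2 + 1/2 = 5/2
2 + 1/(5/2) = 2 + 2/5 = 12/5
2 + 1/(12/5) = 2 + 5/12 = 29/12
2 + 1/(29/12) = 2 + 12/29 = 70/29
2 + 1/(70/29) = 2 + 29/70 = 169/70
1 + 1/(169/70) = 1 + 70/169 = 239/169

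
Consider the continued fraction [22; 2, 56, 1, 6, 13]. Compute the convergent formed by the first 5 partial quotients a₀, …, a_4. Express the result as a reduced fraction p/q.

a_0 = 22: 22/1
a_1 = 2: 45/2
a_2 = 56: 2542/113
a_3 = 1: 2587/115
a_4 = 6: 18064/803

18064/803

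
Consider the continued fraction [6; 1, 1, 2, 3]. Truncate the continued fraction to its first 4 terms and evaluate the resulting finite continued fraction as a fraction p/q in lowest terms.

33/5

Start with 2.
1 + 1/(2/1) = 1 + 1/2 = 3/2
1 + 1/(3/2) = 1 + 2/3 = 5/3
6 + 1/(5/3) = 6 + 3/5 = 33/5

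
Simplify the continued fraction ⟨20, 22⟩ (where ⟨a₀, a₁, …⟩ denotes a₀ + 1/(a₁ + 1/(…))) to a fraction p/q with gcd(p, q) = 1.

441/22

Start with 22.
20 + 1/(22/1) = 20 + 1/22 = 441/22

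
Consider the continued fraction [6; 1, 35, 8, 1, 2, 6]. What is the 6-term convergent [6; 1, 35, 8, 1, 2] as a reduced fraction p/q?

Start with 2.
1 + 1/(2/1) = 1 + 1/2 = 3/2
8 + 1/(3/2) = 8 + 2/3 = 26/3
35 + 1/(26/3) = 35 + 3/26 = 913/26
1 + 1/(913/26) = 1 + 26/913 = 939/913
6 + 1/(939/913) = 6 + 913/939 = 6547/939

6547/939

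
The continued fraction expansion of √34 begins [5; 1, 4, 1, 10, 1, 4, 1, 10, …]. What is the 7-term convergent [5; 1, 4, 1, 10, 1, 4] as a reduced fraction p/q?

2035/349

Compute successive convergents:
a_0 = 5: 5/1
a_1 = 1: 6/1
a_2 = 4: 29/5
a_3 = 1: 35/6
a_4 = 10: 379/65
a_5 = 1: 414/71
a_6 = 4: 2035/349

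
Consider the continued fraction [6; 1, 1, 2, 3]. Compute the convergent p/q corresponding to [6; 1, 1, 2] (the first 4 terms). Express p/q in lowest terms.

33/5

a_0 = 6: 6/1
a_1 = 1: 7/1
a_2 = 1: 13/2
a_3 = 2: 33/5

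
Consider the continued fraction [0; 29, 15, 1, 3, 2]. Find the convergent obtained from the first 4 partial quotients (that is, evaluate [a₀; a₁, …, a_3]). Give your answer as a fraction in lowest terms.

16/465

Start with 1.
15 + 1/(1/1) = 15 + 1/1 = 16/1
29 + 1/(16/1) = 29 + 1/16 = 465/16
0 + 1/(465/16) = 0 + 16/465 = 16/465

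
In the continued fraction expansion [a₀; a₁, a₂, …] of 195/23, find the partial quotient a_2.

195 = 8·23 + 11, so a_0 = 8
23 = 2·11 + 1, so a_1 = 2
11 = 11·1 + 0, so a_2 = 11

11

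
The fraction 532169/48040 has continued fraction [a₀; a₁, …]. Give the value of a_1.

532169 = 11·48040 + 3729, so a_0 = 11
48040 = 12·3729 + 3292, so a_1 = 12

12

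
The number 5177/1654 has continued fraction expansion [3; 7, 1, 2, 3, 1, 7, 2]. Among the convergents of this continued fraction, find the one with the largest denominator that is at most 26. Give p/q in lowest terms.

72/23

List convergents until the denominator exceeds the bound:
a_0 = 3: 3/1  (≤ bound)
a_1 = 7: 22/7  (≤ bound)
a_2 = 1: 25/8  (≤ bound)
a_3 = 2: 72/23  (≤ bound)
a_4 = 3: 241/77  (> 26, stop)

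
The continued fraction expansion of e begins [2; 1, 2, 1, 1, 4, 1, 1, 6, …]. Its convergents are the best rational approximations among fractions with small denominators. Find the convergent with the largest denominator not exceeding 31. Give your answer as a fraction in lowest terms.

19/7

List convergents until the denominator exceeds the bound:
a_0 = 2: 2/1  (≤ bound)
a_1 = 1: 3/1  (≤ bound)
a_2 = 2: 8/3  (≤ bound)
a_3 = 1: 11/4  (≤ bound)
a_4 = 1: 19/7  (≤ bound)
a_5 = 4: 87/32  (> 31, stop)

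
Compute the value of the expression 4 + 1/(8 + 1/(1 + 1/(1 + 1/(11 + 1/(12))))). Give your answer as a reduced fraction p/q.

9754/2369

a_0 = 4: 4/1
a_1 = 8: 33/8
a_2 = 1: 37/9
a_3 = 1: 70/17
a_4 = 11: 807/196
a_5 = 12: 9754/2369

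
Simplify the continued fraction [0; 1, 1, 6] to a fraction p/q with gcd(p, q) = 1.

Work from the innermost term outward:
Start with 6.
1 + 1/(6/1) = 1 + 1/6 = 7/6
1 + 1/(7/6) = 1 + 6/7 = 13/7
0 + 1/(13/7) = 0 + 7/13 = 7/13

7/13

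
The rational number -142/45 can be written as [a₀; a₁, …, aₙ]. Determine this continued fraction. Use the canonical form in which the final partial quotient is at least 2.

[-4; 1, 5, 2, 3]

⌊-142/45⌋ = -4, remainder 38
⌊45/38⌋ = 1, remainder 7
⌊38/7⌋ = 5, remainder 3
⌊7/3⌋ = 2, remainder 1
⌊3/1⌋ = 3, remainder 0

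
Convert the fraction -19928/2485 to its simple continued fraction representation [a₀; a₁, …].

[-9; 1, 50, 1, 3, 2, 1, 3]

-19928 = -9·2485 + 2437, so a_0 = -9
2485 = 1·2437 + 48, so a_1 = 1
2437 = 50·48 + 37, so a_2 = 50
48 = 1·37 + 11, so a_3 = 1
37 = 3·11 + 4, so a_4 = 3
11 = 2·4 + 3, so a_5 = 2
4 = 1·3 + 1, so a_6 = 1
3 = 3·1 + 0, so a_7 = 3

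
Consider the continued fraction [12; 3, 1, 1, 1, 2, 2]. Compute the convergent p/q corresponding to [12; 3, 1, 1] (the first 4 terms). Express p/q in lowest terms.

Work from the innermost term outward:
Start with 1.
1 + 1/(1/1) = 1 + 1/1 = 2/1
3 + 1/(2/1) = 3 + 1/2 = 7/2
12 + 1/(7/2) = 12 + 2/7 = 86/7

86/7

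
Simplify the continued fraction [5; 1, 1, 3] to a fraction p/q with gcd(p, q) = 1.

a_0 = 5: 5/1
a_1 = 1: 6/1
a_2 = 1: 11/2
a_3 = 3: 39/7

39/7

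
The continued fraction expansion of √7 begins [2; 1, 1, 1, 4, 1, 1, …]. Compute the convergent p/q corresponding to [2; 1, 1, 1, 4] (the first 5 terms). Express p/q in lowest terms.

Starting at the tail and folding back:
Start with 4.
1 + 1/(4/1) = 1 + 1/4 = 5/4
1 + 1/(5/4) = 1 + 4/5 = 9/5
1 + 1/(9/5) = 1 + 5/9 = 14/9
2 + 1/(14/9) = 2 + 9/14 = 37/14

37/14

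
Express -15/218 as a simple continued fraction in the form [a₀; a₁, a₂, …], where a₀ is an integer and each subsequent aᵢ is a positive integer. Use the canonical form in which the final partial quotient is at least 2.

[-1; 1, 13, 1, 1, 7]

-15 = -1·218 + 203, so a_0 = -1
218 = 1·203 + 15, so a_1 = 1
203 = 13·15 + 8, so a_2 = 13
15 = 1·8 + 7, so a_3 = 1
8 = 1·7 + 1, so a_4 = 1
7 = 7·1 + 0, so a_5 = 7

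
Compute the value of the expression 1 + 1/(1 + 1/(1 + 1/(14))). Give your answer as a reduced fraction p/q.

44/29

Start with 14.
1 + 1/(14/1) = 1 + 1/14 = 15/14
1 + 1/(15/14) = 1 + 14/15 = 29/15
1 + 1/(29/15) = 1 + 15/29 = 44/29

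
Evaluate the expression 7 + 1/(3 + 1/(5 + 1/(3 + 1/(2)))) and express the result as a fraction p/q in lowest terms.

863/118

Use the convergent recurrence hₖ = aₖ·hₖ₋₁ + hₖ₋₂ (and likewise for the denominators kₖ):
a_0 = 7: 7/1
a_1 = 3: 22/3
a_2 = 5: 117/16
a_3 = 3: 373/51
a_4 = 2: 863/118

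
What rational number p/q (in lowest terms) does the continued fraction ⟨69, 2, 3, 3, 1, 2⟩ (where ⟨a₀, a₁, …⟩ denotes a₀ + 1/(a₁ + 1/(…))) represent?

Collapse the nested fraction from the inside out:
Start with 2.
1 + 1/(2/1) = 1 + 1/2 = 3/2
3 + 1/(3/2) = 3 + 2/3 = 11/3
3 + 1/(11/3) = 3 + 3/11 = 36/11
2 + 1/(36/11) = 2 + 11/36 = 83/36
69 + 1/(83/36) = 69 + 36/83 = 5763/83

5763/83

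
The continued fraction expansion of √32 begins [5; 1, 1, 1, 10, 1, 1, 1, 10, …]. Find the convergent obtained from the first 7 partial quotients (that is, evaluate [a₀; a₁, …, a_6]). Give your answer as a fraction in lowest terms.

Start with 1.
1 + 1/(1/1) = 1 + 1/1 = 2/1
10 + 1/(2/1) = 10 + 1/2 = 21/2
1 + 1/(21/2) = 1 + 2/21 = 23/21
1 + 1/(23/21) = 1 + 21/23 = 44/23
1 + 1/(44/23) = 1 + 23/44 = 67/44
5 + 1/(67/44) = 5 + 44/67 = 379/67

379/67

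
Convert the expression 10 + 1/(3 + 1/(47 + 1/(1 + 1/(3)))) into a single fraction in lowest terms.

Start with 3.
1 + 1/(3/1) = 1 + 1/3 = 4/3
47 + 1/(4/3) = 47 + 3/4 = 191/4
3 + 1/(191/4) = 3 + 4/191 = 577/191
10 + 1/(577/191) = 10 + 191/577 = 5961/577

5961/577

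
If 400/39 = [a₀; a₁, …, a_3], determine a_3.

⌊400/39⌋ = 10, remainder 10
⌊39/10⌋ = 3, remainder 9
⌊10/9⌋ = 1, remainder 1
⌊9/1⌋ = 9, remainder 0

9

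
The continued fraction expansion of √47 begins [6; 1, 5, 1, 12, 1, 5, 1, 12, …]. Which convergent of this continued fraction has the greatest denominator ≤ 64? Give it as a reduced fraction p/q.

48/7

List convergents until the denominator exceeds the bound:
a_0 = 6: 6/1  (≤ bound)
a_1 = 1: 7/1  (≤ bound)
a_2 = 5: 41/6  (≤ bound)
a_3 = 1: 48/7  (≤ bound)
a_4 = 12: 617/90  (> 64, stop)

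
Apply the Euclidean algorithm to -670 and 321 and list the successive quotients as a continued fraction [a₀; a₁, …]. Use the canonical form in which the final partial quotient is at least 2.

[-3; 1, 10, 2, 6, 2]

-670 ÷ 321 → quotient -3, remainder 293
321 ÷ 293 → quotient 1, remainder 28
293 ÷ 28 → quotient 10, remainder 13
28 ÷ 13 → quotient 2, remainder 2
13 ÷ 2 → quotient 6, remainder 1
2 ÷ 1 → quotient 2, remainder 0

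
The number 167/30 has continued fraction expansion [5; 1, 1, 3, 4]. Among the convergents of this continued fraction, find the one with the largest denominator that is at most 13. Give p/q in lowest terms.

39/7

a_0 = 5: 5/1  (≤ bound)
a_1 = 1: 6/1  (≤ bound)
a_2 = 1: 11/2  (≤ bound)
a_3 = 3: 39/7  (≤ bound)
a_4 = 4: 167/30  (> 13, stop)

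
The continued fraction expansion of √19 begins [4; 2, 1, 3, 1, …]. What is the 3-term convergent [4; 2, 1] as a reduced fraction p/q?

a_0 = 4: 4/1
a_1 = 2: 9/2
a_2 = 1: 13/3

13/3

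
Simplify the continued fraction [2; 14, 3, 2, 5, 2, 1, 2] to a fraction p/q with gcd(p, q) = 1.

Start with 2.
1 + 1/(2/1) = 1 + 1/2 = 3/2
2 + 1/(3/2) = 2 + 2/3 = 8/3
5 + 1/(8/3) = 5 + 3/8 = 43/8
2 + 1/(43/8) = 2 + 8/43 = 94/43
3 + 1/(94/43) = 3 + 43/94 = 325/94
14 + 1/(325/94) = 14 + 94/325 = 4644/325
2 + 1/(4644/325) = 2 + 325/4644 = 9613/4644

9613/4644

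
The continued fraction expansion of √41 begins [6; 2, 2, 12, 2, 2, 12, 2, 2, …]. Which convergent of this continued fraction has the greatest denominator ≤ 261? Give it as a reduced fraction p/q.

List convergents until the denominator exceeds the bound:
a_0 = 6: 6/1  (≤ bound)
a_1 = 2: 13/2  (≤ bound)
a_2 = 2: 32/5  (≤ bound)
a_3 = 12: 397/62  (≤ bound)
a_4 = 2: 826/129  (≤ bound)
a_5 = 2: 2049/320  (> 261, stop)

826/129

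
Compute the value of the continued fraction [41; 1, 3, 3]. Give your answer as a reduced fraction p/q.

Compute successive convergents:
a_0 = 41: 41/1
a_1 = 1: 42/1
a_2 = 3: 167/4
a_3 = 3: 543/13

543/13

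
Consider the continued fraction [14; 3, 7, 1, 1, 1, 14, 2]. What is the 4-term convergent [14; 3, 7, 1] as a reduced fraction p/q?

a_0 = 14: 14/1
a_1 = 3: 43/3
a_2 = 7: 315/22
a_3 = 1: 358/25

358/25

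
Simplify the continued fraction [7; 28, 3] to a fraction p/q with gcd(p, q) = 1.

598/85

Use the convergent recurrence hₖ = aₖ·hₖ₋₁ + hₖ₋₂ (and likewise for the denominators kₖ):
a_0 = 7: 7/1
a_1 = 28: 197/28
a_2 = 3: 598/85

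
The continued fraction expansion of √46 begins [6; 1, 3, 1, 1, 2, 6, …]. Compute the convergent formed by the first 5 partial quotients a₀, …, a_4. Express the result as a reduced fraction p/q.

61/9

Use the convergent recurrence hₖ = aₖ·hₖ₋₁ + hₖ₋₂ (and likewise for the denominators kₖ):
a_0 = 6: 6/1
a_1 = 1: 7/1
a_2 = 3: 27/4
a_3 = 1: 34/5
a_4 = 1: 61/9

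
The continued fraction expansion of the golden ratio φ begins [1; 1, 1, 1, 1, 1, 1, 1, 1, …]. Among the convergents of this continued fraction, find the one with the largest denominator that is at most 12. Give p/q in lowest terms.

13/8

List convergents until the denominator exceeds the bound:
a_0 = 1: 1/1  (≤ bound)
a_1 = 1: 2/1  (≤ bound)
a_2 = 1: 3/2  (≤ bound)
a_3 = 1: 5/3  (≤ bound)
a_4 = 1: 8/5  (≤ bound)
a_5 = 1: 13/8  (≤ bound)
a_6 = 1: 21/13  (> 12, stop)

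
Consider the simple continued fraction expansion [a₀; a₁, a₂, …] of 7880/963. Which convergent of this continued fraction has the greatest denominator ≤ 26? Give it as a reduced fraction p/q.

90/11

a_0 = 8: 8/1  (≤ bound)
a_1 = 5: 41/5  (≤ bound)
a_2 = 2: 90/11  (≤ bound)
a_3 = 8: 761/93  (> 26, stop)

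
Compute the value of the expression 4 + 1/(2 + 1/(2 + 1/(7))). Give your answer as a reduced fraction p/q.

163/37

Build up convergents one term at a time:
a_0 = 4: 4/1
a_1 = 2: 9/2
a_2 = 2: 22/5
a_3 = 7: 163/37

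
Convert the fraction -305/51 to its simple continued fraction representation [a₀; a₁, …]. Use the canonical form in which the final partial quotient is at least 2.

[-6; 51]

-305 = -6·51 + 1, so a_0 = -6
51 = 51·1 + 0, so a_1 = 51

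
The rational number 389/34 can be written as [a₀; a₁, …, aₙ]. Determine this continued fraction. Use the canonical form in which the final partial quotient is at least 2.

389 ÷ 34 → quotient 11, remainder 15
34 ÷ 15 → quotient 2, remainder 4
15 ÷ 4 → quotient 3, remainder 3
4 ÷ 3 → quotient 1, remainder 1
3 ÷ 1 → quotient 3, remainder 0

[11; 2, 3, 1, 3]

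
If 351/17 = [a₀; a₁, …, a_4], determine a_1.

Repeatedly divide and take the remainder:
351 = 20·17 + 11, so a_0 = 20
17 = 1·11 + 6, so a_1 = 1

1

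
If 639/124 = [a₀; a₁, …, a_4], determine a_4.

639 ÷ 124 → quotient 5, remainder 19
124 ÷ 19 → quotient 6, remainder 10
19 ÷ 10 → quotient 1, remainder 9
10 ÷ 9 → quotient 1, remainder 1
9 ÷ 1 → quotient 9, remainder 0

9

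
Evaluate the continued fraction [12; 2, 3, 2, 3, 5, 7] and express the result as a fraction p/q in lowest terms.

a_0 = 12: 12/1
a_1 = 2: 25/2
a_2 = 3: 87/7
a_3 = 2: 199/16
a_4 = 3: 684/55
a_5 = 5: 3619/291
a_6 = 7: 26017/2092

26017/2092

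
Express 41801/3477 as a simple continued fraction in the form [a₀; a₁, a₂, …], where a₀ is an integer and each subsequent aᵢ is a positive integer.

[12; 45, 6, 2, 2, 2]

Run the Euclidean algorithm, recording each quotient:
⌊41801/3477⌋ = 12, remainder 77
⌊3477/77⌋ = 45, remainder 12
⌊77/12⌋ = 6, remainder 5
⌊12/5⌋ = 2, remainder 2
⌊5/2⌋ = 2, remainder 1
⌊2/1⌋ = 2, remainder 0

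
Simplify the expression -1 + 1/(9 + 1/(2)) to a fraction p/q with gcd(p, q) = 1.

-17/19

Compute successive convergents:
a_0 = -1: -1/1
a_1 = 9: -8/9
a_2 = 2: -17/19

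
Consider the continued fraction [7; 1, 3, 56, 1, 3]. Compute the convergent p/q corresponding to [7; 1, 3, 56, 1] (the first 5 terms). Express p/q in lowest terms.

1775/229

a_0 = 7: 7/1
a_1 = 1: 8/1
a_2 = 3: 31/4
a_3 = 56: 1744/225
a_4 = 1: 1775/229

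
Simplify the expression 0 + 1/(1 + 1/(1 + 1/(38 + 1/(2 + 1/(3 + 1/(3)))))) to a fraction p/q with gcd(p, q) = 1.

Use the convergent recurrence hₖ = aₖ·hₖ₋₁ + hₖ₋₂ (and likewise for the denominators kₖ):
a_0 = 0: 0/1
a_1 = 1: 1/1
a_2 = 1: 1/2
a_3 = 38: 39/77
a_4 = 2: 79/156
a_5 = 3: 276/545
a_6 = 3: 907/1791

907/1791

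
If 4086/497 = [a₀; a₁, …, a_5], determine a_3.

⌊4086/497⌋ = 8, remainder 110
⌊497/110⌋ = 4, remainder 57
⌊110/57⌋ = 1, remainder 53
⌊57/53⌋ = 1, remainder 4

1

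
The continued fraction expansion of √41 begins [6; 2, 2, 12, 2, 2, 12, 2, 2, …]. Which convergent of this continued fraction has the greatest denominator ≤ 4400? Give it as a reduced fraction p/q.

a_0 = 6: 6/1  (≤ bound)
a_1 = 2: 13/2  (≤ bound)
a_2 = 2: 32/5  (≤ bound)
a_3 = 12: 397/62  (≤ bound)
a_4 = 2: 826/129  (≤ bound)
a_5 = 2: 2049/320  (≤ bound)
a_6 = 12: 25414/3969  (≤ bound)
a_7 = 2: 52877/8258  (> 4400, stop)

25414/3969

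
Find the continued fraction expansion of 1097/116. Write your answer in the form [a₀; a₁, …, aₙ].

[9; 2, 5, 3, 3]

Apply division with remainder until the remainder is 0:
⌊1097/116⌋ = 9, remainder 53
⌊116/53⌋ = 2, remainder 10
⌊53/10⌋ = 5, remainder 3
⌊10/3⌋ = 3, remainder 1
⌊3/1⌋ = 3, remainder 0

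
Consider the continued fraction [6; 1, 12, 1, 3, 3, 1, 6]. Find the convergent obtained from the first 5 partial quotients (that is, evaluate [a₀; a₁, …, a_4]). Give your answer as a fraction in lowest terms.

381/55

Build up convergents one term at a time:
a_0 = 6: 6/1
a_1 = 1: 7/1
a_2 = 12: 90/13
a_3 = 1: 97/14
a_4 = 3: 381/55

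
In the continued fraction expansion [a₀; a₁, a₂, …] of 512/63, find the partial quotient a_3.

512 ÷ 63 → quotient 8, remainder 8
63 ÷ 8 → quotient 7, remainder 7
8 ÷ 7 → quotient 1, remainder 1
7 ÷ 1 → quotient 7, remainder 0

7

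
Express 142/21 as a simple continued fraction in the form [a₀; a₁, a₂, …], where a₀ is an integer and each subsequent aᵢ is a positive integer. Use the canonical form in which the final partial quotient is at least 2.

[6; 1, 3, 5]

142 = 6·21 + 16, so a_0 = 6
21 = 1·16 + 5, so a_1 = 1
16 = 3·5 + 1, so a_2 = 3
5 = 5·1 + 0, so a_3 = 5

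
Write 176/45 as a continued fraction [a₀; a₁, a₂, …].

[3; 1, 10, 4]

⌊176/45⌋ = 3, remainder 41
⌊45/41⌋ = 1, remainder 4
⌊41/4⌋ = 10, remainder 1
⌊4/1⌋ = 4, remainder 0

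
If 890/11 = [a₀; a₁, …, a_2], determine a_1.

⌊890/11⌋ = 80, remainder 10
⌊11/10⌋ = 1, remainder 1

1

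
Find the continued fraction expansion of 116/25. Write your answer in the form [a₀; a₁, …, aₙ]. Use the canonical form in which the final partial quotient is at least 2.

Repeatedly divide and take the remainder:
⌊116/25⌋ = 4, remainder 16
⌊25/16⌋ = 1, remainder 9
⌊16/9⌋ = 1, remainder 7
⌊9/7⌋ = 1, remainder 2
⌊7/2⌋ = 3, remainder 1
⌊2/1⌋ = 2, remainder 0

[4; 1, 1, 1, 3, 2]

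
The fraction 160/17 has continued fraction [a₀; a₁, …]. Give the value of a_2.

160 = 9·17 + 7, so a_0 = 9
17 = 2·7 + 3, so a_1 = 2
7 = 2·3 + 1, so a_2 = 2

2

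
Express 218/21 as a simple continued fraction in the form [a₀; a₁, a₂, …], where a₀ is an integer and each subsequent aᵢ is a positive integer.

218 ÷ 21 → quotient 10, remainder 8
21 ÷ 8 → quotient 2, remainder 5
8 ÷ 5 → quotient 1, remainder 3
5 ÷ 3 → quotient 1, remainder 2
3 ÷ 2 → quotient 1, remainder 1
2 ÷ 1 → quotient 2, remainder 0

[10; 2, 1, 1, 1, 2]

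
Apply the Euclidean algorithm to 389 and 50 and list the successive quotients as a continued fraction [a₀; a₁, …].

389 ÷ 50 → quotient 7, remainder 39
50 ÷ 39 → quotient 1, remainder 11
39 ÷ 11 → quotient 3, remainder 6
11 ÷ 6 → quotient 1, remainder 5
6 ÷ 5 → quotient 1, remainder 1
5 ÷ 1 → quotient 5, remainder 0

[7; 1, 3, 1, 1, 5]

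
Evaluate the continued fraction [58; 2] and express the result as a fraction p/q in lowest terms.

117/2

Build up convergents one term at a time:
a_0 = 58: 58/1
a_1 = 2: 117/2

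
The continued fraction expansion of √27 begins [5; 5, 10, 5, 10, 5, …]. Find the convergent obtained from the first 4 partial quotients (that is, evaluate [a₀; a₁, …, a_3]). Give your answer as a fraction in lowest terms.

Starting at the tail and folding back:
Start with 5.
10 + 1/(5/1) = 10 + 1/5 = 51/5
5 + 1/(51/5) = 5 + 5/51 = 260/51
5 + 1/(260/51) = 5 + 51/260 = 1351/260

1351/260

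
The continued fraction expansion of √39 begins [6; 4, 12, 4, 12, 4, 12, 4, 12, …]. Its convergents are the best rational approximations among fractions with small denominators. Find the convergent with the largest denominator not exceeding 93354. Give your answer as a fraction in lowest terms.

a_0 = 6: 6/1  (≤ bound)
a_1 = 4: 25/4  (≤ bound)
a_2 = 12: 306/49  (≤ bound)
a_3 = 4: 1249/200  (≤ bound)
a_4 = 12: 15294/2449  (≤ bound)
a_5 = 4: 62425/9996  (≤ bound)
a_6 = 12: 764394/122401  (> 93354, stop)

62425/9996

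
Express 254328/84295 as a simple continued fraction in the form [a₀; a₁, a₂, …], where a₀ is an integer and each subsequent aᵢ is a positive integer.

[3; 58, 2, 2, 2, 39, 1, 2]

Repeatedly divide and take the remainder:
254328 = 3·84295 + 1443, so a_0 = 3
84295 = 58·1443 + 601, so a_1 = 58
1443 = 2·601 + 241, so a_2 = 2
601 = 2·241 + 119, so a_3 = 2
241 = 2·119 + 3, so a_4 = 2
119 = 39·3 + 2, so a_5 = 39
3 = 1·2 + 1, so a_6 = 1
2 = 2·1 + 0, so a_7 = 2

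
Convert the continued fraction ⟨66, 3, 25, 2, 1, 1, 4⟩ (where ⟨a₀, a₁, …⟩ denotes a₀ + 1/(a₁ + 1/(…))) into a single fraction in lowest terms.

Start with 4.
1 + 1/(4/1) = 1 + 1/4 = 5/4
1 + 1/(5/4) = 1 + 4/5 = 9/5
2 + 1/(9/5) = 2 + 5/9 = 23/9
25 + 1/(23/9) = 25 + 9/23 = 584/23
3 + 1/(584/23) = 3 + 23/584 = 1775/584
66 + 1/(1775/584) = 66 + 584/1775 = 117734/1775

117734/1775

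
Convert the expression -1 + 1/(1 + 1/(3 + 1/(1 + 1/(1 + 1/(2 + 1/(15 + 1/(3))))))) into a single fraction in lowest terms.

a_0 = -1: -1/1
a_1 = 1: 0/1
a_2 = 3: -1/4
a_3 = 1: -1/5
a_4 = 1: -2/9
a_5 = 2: -5/23
a_6 = 15: -77/354
a_7 = 3: -236/1085

-236/1085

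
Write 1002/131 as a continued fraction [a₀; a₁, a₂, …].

Apply division with remainder until the remainder is 0:
1002 = 7·131 + 85, so a_0 = 7
131 = 1·85 + 46, so a_1 = 1
85 = 1·46 + 39, so a_2 = 1
46 = 1·39 + 7, so a_3 = 1
39 = 5·7 + 4, so a_4 = 5
7 = 1·4 + 3, so a_5 = 1
4 = 1·3 + 1, so a_6 = 1
3 = 3·1 + 0, so a_7 = 3

[7; 1, 1, 1, 5, 1, 1, 3]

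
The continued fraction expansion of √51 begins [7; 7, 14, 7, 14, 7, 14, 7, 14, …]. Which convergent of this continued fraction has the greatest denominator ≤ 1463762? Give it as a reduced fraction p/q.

7068593/989801

a_0 = 7: 7/1  (≤ bound)
a_1 = 7: 50/7  (≤ bound)
a_2 = 14: 707/99  (≤ bound)
a_3 = 7: 4999/700  (≤ bound)
a_4 = 14: 70693/9899  (≤ bound)
a_5 = 7: 499850/69993  (≤ bound)
a_6 = 14: 7068593/989801  (≤ bound)
a_7 = 7: 49980001/6998600  (> 1463762, stop)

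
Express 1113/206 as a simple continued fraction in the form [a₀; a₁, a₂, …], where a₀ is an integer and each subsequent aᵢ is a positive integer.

[5; 2, 2, 13, 3]

Apply division with remainder until the remainder is 0:
⌊1113/206⌋ = 5, remainder 83
⌊206/83⌋ = 2, remainder 40
⌊83/40⌋ = 2, remainder 3
⌊40/3⌋ = 13, remainder 1
⌊3/1⌋ = 3, remainder 0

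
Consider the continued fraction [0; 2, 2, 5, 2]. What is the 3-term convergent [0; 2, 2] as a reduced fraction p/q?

2/5

Use the convergent recurrence hₖ = aₖ·hₖ₋₁ + hₖ₋₂ (and likewise for the denominators kₖ):
a_0 = 0: 0/1
a_1 = 2: 1/2
a_2 = 2: 2/5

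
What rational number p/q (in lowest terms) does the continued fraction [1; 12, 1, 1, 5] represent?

Start with 5.
1 + 1/(5/1) = 1 + 1/5 = 6/5
1 + 1/(6/5) = 1 + 5/6 = 11/6
12 + 1/(11/6) = 12 + 6/11 = 138/11
1 + 1/(138/11) = 1 + 11/138 = 149/138

149/138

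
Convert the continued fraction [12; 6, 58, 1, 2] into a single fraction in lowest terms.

12884/1059

a_0 = 12: 12/1
a_1 = 6: 73/6
a_2 = 58: 4246/349
a_3 = 1: 4319/355
a_4 = 2: 12884/1059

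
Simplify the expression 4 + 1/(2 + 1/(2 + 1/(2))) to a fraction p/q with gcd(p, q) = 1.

53/12

a_0 = 4: 4/1
a_1 = 2: 9/2
a_2 = 2: 22/5
a_3 = 2: 53/12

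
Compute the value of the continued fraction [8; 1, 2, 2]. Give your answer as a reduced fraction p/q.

61/7

Start with 2.
2 + 1/(2/1) = 2 + 1/2 = 5/2
1 + 1/(5/2) = 1 + 2/5 = 7/5
8 + 1/(7/5) = 8 + 5/7 = 61/7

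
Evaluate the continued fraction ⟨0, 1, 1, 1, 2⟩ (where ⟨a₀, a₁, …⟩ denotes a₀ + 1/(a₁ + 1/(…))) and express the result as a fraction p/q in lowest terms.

Compute successive convergents:
a_0 = 0: 0/1
a_1 = 1: 1/1
a_2 = 1: 1/2
a_3 = 1: 2/3
a_4 = 2: 5/8

5/8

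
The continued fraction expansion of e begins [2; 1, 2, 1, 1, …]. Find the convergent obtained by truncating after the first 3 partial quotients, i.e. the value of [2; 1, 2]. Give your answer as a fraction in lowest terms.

8/3

Starting at the tail and folding back:
Start with 2.
1 + 1/(2/1) = 1 + 1/2 = 3/2
2 + 1/(3/2) = 2 + 2/3 = 8/3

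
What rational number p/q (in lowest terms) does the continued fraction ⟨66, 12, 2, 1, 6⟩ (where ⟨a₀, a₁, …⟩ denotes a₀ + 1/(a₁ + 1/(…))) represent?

Use the convergent recurrence hₖ = aₖ·hₖ₋₁ + hₖ₋₂ (and likewise for the denominators kₖ):
a_0 = 66: 66/1
a_1 = 12: 793/12
a_2 = 2: 1652/25
a_3 = 1: 2445/37
a_4 = 6: 16322/247

16322/247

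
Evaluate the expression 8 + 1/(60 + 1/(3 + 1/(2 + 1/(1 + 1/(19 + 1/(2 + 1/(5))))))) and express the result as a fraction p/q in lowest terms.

1071689/133684

Build up convergents one term at a time:
a_0 = 8: 8/1
a_1 = 60: 481/60
a_2 = 3: 1451/181
a_3 = 2: 3383/422
a_4 = 1: 4834/603
a_5 = 19: 95229/11879
a_6 = 2: 195292/24361
a_7 = 5: 1071689/133684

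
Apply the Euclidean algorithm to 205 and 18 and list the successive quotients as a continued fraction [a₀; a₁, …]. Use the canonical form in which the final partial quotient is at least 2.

[11; 2, 1, 1, 3]

⌊205/18⌋ = 11, remainder 7
⌊18/7⌋ = 2, remainder 4
⌊7/4⌋ = 1, remainder 3
⌊4/3⌋ = 1, remainder 1
⌊3/1⌋ = 3, remainder 0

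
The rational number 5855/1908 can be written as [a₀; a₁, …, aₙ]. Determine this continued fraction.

[3; 14, 1, 1, 3, 2, 1, 5]

Run the Euclidean algorithm, recording each quotient:
5855 ÷ 1908 → quotient 3, remainder 131
1908 ÷ 131 → quotient 14, remainder 74
131 ÷ 74 → quotient 1, remainder 57
74 ÷ 57 → quotient 1, remainder 17
57 ÷ 17 → quotient 3, remainder 6
17 ÷ 6 → quotient 2, remainder 5
6 ÷ 5 → quotient 1, remainder 1
5 ÷ 1 → quotient 5, remainder 0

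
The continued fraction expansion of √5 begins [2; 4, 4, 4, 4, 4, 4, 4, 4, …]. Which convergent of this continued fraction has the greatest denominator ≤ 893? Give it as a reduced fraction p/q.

a_0 = 2: 2/1  (≤ bound)
a_1 = 4: 9/4  (≤ bound)
a_2 = 4: 38/17  (≤ bound)
a_3 = 4: 161/72  (≤ bound)
a_4 = 4: 682/305  (≤ bound)
a_5 = 4: 2889/1292  (> 893, stop)

682/305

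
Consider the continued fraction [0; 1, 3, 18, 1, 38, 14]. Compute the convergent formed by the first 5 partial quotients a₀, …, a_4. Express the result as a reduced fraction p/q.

58/77

a_0 = 0: 0/1
a_1 = 1: 1/1
a_2 = 3: 3/4
a_3 = 18: 55/73
a_4 = 1: 58/77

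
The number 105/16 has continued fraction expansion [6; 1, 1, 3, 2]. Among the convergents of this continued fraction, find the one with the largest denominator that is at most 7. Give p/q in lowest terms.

46/7

a_0 = 6: 6/1  (≤ bound)
a_1 = 1: 7/1  (≤ bound)
a_2 = 1: 13/2  (≤ bound)
a_3 = 3: 46/7  (≤ bound)
a_4 = 2: 105/16  (> 7, stop)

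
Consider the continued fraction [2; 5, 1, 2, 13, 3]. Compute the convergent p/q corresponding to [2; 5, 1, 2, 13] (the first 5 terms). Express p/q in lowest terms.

494/227

Work from the innermost term outward:
Start with 13.
2 + 1/(13/1) = 2 + 1/13 = 27/13
1 + 1/(27/13) = 1 + 13/27 = 40/27
5 + 1/(40/27) = 5 + 27/40 = 227/40
2 + 1/(227/40) = 2 + 40/227 = 494/227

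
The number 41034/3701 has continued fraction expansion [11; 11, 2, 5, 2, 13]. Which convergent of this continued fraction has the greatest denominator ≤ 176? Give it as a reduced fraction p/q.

a_0 = 11: 11/1  (≤ bound)
a_1 = 11: 122/11  (≤ bound)
a_2 = 2: 255/23  (≤ bound)
a_3 = 5: 1397/126  (≤ bound)
a_4 = 2: 3049/275  (> 176, stop)

1397/126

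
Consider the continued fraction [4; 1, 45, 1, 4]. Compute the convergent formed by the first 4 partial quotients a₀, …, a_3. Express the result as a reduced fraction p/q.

a_0 = 4: 4/1
a_1 = 1: 5/1
a_2 = 45: 229/46
a_3 = 1: 234/47

234/47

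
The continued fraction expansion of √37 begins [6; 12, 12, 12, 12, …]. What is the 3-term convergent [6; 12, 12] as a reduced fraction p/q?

882/145

Start with 12.
12 + 1/(12/1) = 12 + 1/12 = 145/12
6 + 1/(145/12) = 6 + 12/145 = 882/145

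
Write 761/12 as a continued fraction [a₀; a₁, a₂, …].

Repeatedly divide and take the remainder:
761 = 63·12 + 5, so a_0 = 63
12 = 2·5 + 2, so a_1 = 2
5 = 2·2 + 1, so a_2 = 2
2 = 2·1 + 0, so a_3 = 2

[63; 2, 2, 2]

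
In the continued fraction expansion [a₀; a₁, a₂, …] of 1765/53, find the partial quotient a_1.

3

⌊1765/53⌋ = 33, remainder 16
⌊53/16⌋ = 3, remainder 5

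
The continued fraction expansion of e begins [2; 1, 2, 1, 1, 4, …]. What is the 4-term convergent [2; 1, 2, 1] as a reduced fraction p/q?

a_0 = 2: 2/1
a_1 = 1: 3/1
a_2 = 2: 8/3
a_3 = 1: 11/4

11/4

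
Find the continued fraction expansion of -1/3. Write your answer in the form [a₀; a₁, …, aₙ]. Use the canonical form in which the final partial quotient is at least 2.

⌊-1/3⌋ = -1, remainder 2
⌊3/2⌋ = 1, remainder 1
⌊2/1⌋ = 2, remainder 0

[-1; 1, 2]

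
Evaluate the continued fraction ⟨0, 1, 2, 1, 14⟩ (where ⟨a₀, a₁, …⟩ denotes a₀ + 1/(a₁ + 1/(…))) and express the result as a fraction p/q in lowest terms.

44/59

Work from the innermost term outward:
Start with 14.
1 + 1/(14/1) = 1 + 1/14 = 15/14
2 + 1/(15/14) = 2 + 14/15 = 44/15
1 + 1/(44/15) = 1 + 15/44 = 59/44
0 + 1/(59/44) = 0 + 44/59 = 44/59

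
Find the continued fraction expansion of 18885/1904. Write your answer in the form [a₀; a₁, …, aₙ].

[9; 1, 11, 3, 1, 1, 10, 2]

18885 ÷ 1904 → quotient 9, remainder 1749
1904 ÷ 1749 → quotient 1, remainder 155
1749 ÷ 155 → quotient 11, remainder 44
155 ÷ 44 → quotient 3, remainder 23
44 ÷ 23 → quotient 1, remainder 21
23 ÷ 21 → quotient 1, remainder 2
21 ÷ 2 → quotient 10, remainder 1
2 ÷ 1 → quotient 2, remainder 0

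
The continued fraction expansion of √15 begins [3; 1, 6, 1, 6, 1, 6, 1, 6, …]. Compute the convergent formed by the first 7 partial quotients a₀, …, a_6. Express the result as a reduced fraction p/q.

Use the convergent recurrence hₖ = aₖ·hₖ₋₁ + hₖ₋₂ (and likewise for the denominators kₖ):
a_0 = 3: 3/1
a_1 = 1: 4/1
a_2 = 6: 27/7
a_3 = 1: 31/8
a_4 = 6: 213/55
a_5 = 1: 244/63
a_6 = 6: 1677/433

1677/433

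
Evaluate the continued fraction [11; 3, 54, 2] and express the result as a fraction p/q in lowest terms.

a_0 = 11: 11/1
a_1 = 3: 34/3
a_2 = 54: 1847/163
a_3 = 2: 3728/329

3728/329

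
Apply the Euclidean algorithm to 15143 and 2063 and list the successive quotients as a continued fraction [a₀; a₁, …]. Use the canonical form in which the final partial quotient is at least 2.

15143 ÷ 2063 → quotient 7, remainder 702
2063 ÷ 702 → quotient 2, remainder 659
702 ÷ 659 → quotient 1, remainder 43
659 ÷ 43 → quotient 15, remainder 14
43 ÷ 14 → quotient 3, remainder 1
14 ÷ 1 → quotient 14, remainder 0

[7; 2, 1, 15, 3, 14]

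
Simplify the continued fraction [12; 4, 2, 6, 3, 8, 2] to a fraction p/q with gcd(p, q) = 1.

Collapse the nested fraction from the inside out:
Start with 2.
8 + 1/(2/1) = 8 + 1/2 = 17/2
3 + 1/(17/2) = 3 + 2/17 = 53/17
6 + 1/(53/17) = 6 + 17/53 = 335/53
2 + 1/(335/53) = 2 + 53/335 = 723/335
4 + 1/(723/335) = 4 + 335/723 = 3227/723
12 + 1/(3227/723) = 12 + 723/3227 = 39447/3227

39447/3227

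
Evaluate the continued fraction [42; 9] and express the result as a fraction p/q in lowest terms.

Compute successive convergents:
a_0 = 42: 42/1
a_1 = 9: 379/9

379/9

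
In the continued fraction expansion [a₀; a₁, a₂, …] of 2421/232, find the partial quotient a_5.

2

2421 ÷ 232 → quotient 10, remainder 101
232 ÷ 101 → quotient 2, remainder 30
101 ÷ 30 → quotient 3, remainder 11
30 ÷ 11 → quotient 2, remainder 8
11 ÷ 8 → quotient 1, remainder 3
8 ÷ 3 → quotient 2, remainder 2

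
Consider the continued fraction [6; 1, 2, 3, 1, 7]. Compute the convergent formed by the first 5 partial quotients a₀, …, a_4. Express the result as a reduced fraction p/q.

87/13

Start with 1.
3 + 1/(1/1) = 3 + 1/1 = 4/1
2 + 1/(4/1) = 2 + 1/4 = 9/4
1 + 1/(9/4) = 1 + 4/9 = 13/9
6 + 1/(13/9) = 6 + 9/13 = 87/13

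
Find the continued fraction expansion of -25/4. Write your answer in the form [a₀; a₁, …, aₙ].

[-7; 1, 3]

⌊-25/4⌋ = -7, remainder 3
⌊4/3⌋ = 1, remainder 1
⌊3/1⌋ = 3, remainder 0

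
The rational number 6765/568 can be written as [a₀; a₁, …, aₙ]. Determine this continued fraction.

⌊6765/568⌋ = 11, remainder 517
⌊568/517⌋ = 1, remainder 51
⌊517/51⌋ = 10, remainder 7
⌊51/7⌋ = 7, remainder 2
⌊7/2⌋ = 3, remainder 1
⌊2/1⌋ = 2, remainder 0

[11; 1, 10, 7, 3, 2]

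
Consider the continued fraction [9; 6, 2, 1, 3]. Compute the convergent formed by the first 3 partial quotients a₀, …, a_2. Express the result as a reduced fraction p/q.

119/13

Start with 2.
6 + 1/(2/1) = 6 + 1/2 = 13/2
9 + 1/(13/2) = 9 + 2/13 = 119/13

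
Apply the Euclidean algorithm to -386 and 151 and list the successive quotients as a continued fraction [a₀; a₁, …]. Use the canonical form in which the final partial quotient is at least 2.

[-3; 2, 3, 1, 16]

⌊-386/151⌋ = -3, remainder 67
⌊151/67⌋ = 2, remainder 17
⌊67/17⌋ = 3, remainder 16
⌊17/16⌋ = 1, remainder 1
⌊16/1⌋ = 16, remainder 0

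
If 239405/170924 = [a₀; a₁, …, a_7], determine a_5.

36

239405 ÷ 170924 → quotient 1, remainder 68481
170924 ÷ 68481 → quotient 2, remainder 33962
68481 ÷ 33962 → quotient 2, remainder 557
33962 ÷ 557 → quotient 60, remainder 542
557 ÷ 542 → quotient 1, remainder 15
542 ÷ 15 → quotient 36, remainder 2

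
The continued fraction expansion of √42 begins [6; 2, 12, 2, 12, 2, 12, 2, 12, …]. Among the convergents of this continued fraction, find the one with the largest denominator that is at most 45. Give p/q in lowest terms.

162/25

a_0 = 6: 6/1  (≤ bound)
a_1 = 2: 13/2  (≤ bound)
a_2 = 12: 162/25  (≤ bound)
a_3 = 2: 337/52  (> 45, stop)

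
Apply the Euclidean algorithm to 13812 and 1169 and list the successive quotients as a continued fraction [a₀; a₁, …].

[11; 1, 4, 2, 2, 2, 1, 12]

13812 ÷ 1169 → quotient 11, remainder 953
1169 ÷ 953 → quotient 1, remainder 216
953 ÷ 216 → quotient 4, remainder 89
216 ÷ 89 → quotient 2, remainder 38
89 ÷ 38 → quotient 2, remainder 13
38 ÷ 13 → quotient 2, remainder 12
13 ÷ 12 → quotient 1, remainder 1
12 ÷ 1 → quotient 12, remainder 0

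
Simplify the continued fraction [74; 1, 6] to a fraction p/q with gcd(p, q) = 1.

524/7

Starting at the tail and folding back:
Start with 6.
1 + 1/(6/1) = 1 + 1/6 = 7/6
74 + 1/(7/6) = 74 + 6/7 = 524/7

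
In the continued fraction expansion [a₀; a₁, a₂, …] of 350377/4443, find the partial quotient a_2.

6

Run the Euclidean algorithm, recording each quotient:
350377 ÷ 4443 → quotient 78, remainder 3823
4443 ÷ 3823 → quotient 1, remainder 620
3823 ÷ 620 → quotient 6, remainder 103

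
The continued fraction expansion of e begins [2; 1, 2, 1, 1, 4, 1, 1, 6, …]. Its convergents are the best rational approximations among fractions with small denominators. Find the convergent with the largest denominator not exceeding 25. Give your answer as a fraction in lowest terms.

19/7

List convergents until the denominator exceeds the bound:
a_0 = 2: 2/1  (≤ bound)
a_1 = 1: 3/1  (≤ bound)
a_2 = 2: 8/3  (≤ bound)
a_3 = 1: 11/4  (≤ bound)
a_4 = 1: 19/7  (≤ bound)
a_5 = 4: 87/32  (> 25, stop)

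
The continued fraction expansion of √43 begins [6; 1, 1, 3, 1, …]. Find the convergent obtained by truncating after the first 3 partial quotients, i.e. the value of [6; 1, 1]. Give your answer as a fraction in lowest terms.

Start with 1.
1 + 1/(1/1) = 1 + 1/1 = 2/1
6 + 1/(2/1) = 6 + 1/2 = 13/2

13/2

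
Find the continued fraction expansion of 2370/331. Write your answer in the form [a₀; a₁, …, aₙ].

[7; 6, 4, 13]

Run the Euclidean algorithm, recording each quotient:
2370 ÷ 331 → quotient 7, remainder 53
331 ÷ 53 → quotient 6, remainder 13
53 ÷ 13 → quotient 4, remainder 1
13 ÷ 1 → quotient 13, remainder 0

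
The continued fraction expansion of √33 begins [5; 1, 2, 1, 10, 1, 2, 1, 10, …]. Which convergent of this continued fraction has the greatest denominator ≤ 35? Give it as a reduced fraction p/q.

23/4

a_0 = 5: 5/1  (≤ bound)
a_1 = 1: 6/1  (≤ bound)
a_2 = 2: 17/3  (≤ bound)
a_3 = 1: 23/4  (≤ bound)
a_4 = 10: 247/43  (> 35, stop)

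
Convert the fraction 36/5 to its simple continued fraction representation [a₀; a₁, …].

Apply division with remainder until the remainder is 0:
36 ÷ 5 → quotient 7, remainder 1
5 ÷ 1 → quotient 5, remainder 0

[7; 5]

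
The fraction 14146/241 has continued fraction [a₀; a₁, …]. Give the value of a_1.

1

⌊14146/241⌋ = 58, remainder 168
⌊241/168⌋ = 1, remainder 73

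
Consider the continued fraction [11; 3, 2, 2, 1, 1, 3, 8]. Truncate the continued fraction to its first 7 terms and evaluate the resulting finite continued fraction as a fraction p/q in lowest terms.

1660/147

Use the convergent recurrence hₖ = aₖ·hₖ₋₁ + hₖ₋₂ (and likewise for the denominators kₖ):
a_0 = 11: 11/1
a_1 = 3: 34/3
a_2 = 2: 79/7
a_3 = 2: 192/17
a_4 = 1: 271/24
a_5 = 1: 463/41
a_6 = 3: 1660/147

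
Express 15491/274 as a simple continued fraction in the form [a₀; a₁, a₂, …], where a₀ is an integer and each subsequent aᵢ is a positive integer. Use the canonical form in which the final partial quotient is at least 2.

[56; 1, 1, 6, 2, 1, 6]

⌊15491/274⌋ = 56, remainder 147
⌊274/147⌋ = 1, remainder 127
⌊147/127⌋ = 1, remainder 20
⌊127/20⌋ = 6, remainder 7
⌊20/7⌋ = 2, remainder 6
⌊7/6⌋ = 1, remainder 1
⌊6/1⌋ = 6, remainder 0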